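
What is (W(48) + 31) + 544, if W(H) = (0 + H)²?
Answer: 2879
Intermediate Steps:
W(H) = H²
(W(48) + 31) + 544 = (48² + 31) + 544 = (2304 + 31) + 544 = 2335 + 544 = 2879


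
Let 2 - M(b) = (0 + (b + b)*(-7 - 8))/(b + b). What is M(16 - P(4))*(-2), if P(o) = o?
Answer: -34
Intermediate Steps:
M(b) = 17 (M(b) = 2 - (0 + (b + b)*(-7 - 8))/(b + b) = 2 - (0 + (2*b)*(-15))/(2*b) = 2 - (0 - 30*b)*1/(2*b) = 2 - (-30*b)*1/(2*b) = 2 - 1*(-15) = 2 + 15 = 17)
M(16 - P(4))*(-2) = 17*(-2) = -34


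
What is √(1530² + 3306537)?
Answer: 3*√627493 ≈ 2376.4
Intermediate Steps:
√(1530² + 3306537) = √(2340900 + 3306537) = √5647437 = 3*√627493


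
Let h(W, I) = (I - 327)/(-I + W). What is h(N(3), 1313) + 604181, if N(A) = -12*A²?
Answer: 29604835/49 ≈ 6.0418e+5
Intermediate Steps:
h(W, I) = (-327 + I)/(W - I)
h(N(3), 1313) + 604181 = (327 - 1*1313)/(1313 - (-12)*3²) + 604181 = (327 - 1313)/(1313 - (-12)*9) + 604181 = -986/(1313 - 1*(-108)) + 604181 = -986/(1313 + 108) + 604181 = -986/1421 + 604181 = (1/1421)*(-986) + 604181 = -34/49 + 604181 = 29604835/49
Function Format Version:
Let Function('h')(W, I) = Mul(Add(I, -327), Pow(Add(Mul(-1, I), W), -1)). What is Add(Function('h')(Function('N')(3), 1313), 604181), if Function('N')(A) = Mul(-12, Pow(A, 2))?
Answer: Rational(29604835, 49) ≈ 6.0418e+5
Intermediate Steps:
Function('h')(W, I) = Mul(Pow(Add(W, Mul(-1, I)), -1), Add(-327, I)) (Function('h')(W, I) = Mul(Add(-327, I), Pow(Add(W, Mul(-1, I)), -1)) = Mul(Pow(Add(W, Mul(-1, I)), -1), Add(-327, I)))
Add(Function('h')(Function('N')(3), 1313), 604181) = Add(Mul(Pow(Add(1313, Mul(-1, Mul(-12, Pow(3, 2)))), -1), Add(327, Mul(-1, 1313))), 604181) = Add(Mul(Pow(Add(1313, Mul(-1, Mul(-12, 9))), -1), Add(327, -1313)), 604181) = Add(Mul(Pow(Add(1313, Mul(-1, -108)), -1), -986), 604181) = Add(Mul(Pow(Add(1313, 108), -1), -986), 604181) = Add(Mul(Pow(1421, -1), -986), 604181) = Add(Mul(Rational(1, 1421), -986), 604181) = Add(Rational(-34, 49), 604181) = Rational(29604835, 49)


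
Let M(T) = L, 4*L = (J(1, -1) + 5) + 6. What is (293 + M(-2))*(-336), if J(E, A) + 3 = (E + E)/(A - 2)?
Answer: -99064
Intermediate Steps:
J(E, A) = -3 + 2*E/(-2 + A) (J(E, A) = -3 + (E + E)/(A - 2) = -3 + (2*E)/(-2 + A) = -3 + 2*E/(-2 + A))
L = 11/6 (L = (((6 - 3*(-1) + 2*1)/(-2 - 1) + 5) + 6)/4 = (((6 + 3 + 2)/(-3) + 5) + 6)/4 = ((-1/3*11 + 5) + 6)/4 = ((-11/3 + 5) + 6)/4 = (4/3 + 6)/4 = (1/4)*(22/3) = 11/6 ≈ 1.8333)
M(T) = 11/6
(293 + M(-2))*(-336) = (293 + 11/6)*(-336) = (1769/6)*(-336) = -99064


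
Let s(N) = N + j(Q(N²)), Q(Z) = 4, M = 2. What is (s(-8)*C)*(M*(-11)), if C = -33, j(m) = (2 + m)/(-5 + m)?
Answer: -10164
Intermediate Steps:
j(m) = (2 + m)/(-5 + m)
s(N) = -6 + N (s(N) = N + (2 + 4)/(-5 + 4) = N + 6/(-1) = N - 1*6 = N - 6 = -6 + N)
(s(-8)*C)*(M*(-11)) = ((-6 - 8)*(-33))*(2*(-11)) = -14*(-33)*(-22) = 462*(-22) = -10164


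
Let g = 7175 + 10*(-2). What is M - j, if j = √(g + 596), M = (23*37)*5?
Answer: 4255 - √7751 ≈ 4167.0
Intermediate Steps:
M = 4255 (M = 851*5 = 4255)
g = 7155 (g = 7175 - 20 = 7155)
j = √7751 (j = √(7155 + 596) = √7751 ≈ 88.040)
M - j = 4255 - √7751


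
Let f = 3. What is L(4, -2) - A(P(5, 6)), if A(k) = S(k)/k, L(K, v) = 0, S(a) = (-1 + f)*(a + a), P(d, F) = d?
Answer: -4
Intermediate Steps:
S(a) = 4*a (S(a) = (-1 + 3)*(a + a) = 2*(2*a) = 4*a)
A(k) = 4 (A(k) = (4*k)/k = 4)
L(4, -2) - A(P(5, 6)) = 0 - 1*4 = 0 - 4 = -4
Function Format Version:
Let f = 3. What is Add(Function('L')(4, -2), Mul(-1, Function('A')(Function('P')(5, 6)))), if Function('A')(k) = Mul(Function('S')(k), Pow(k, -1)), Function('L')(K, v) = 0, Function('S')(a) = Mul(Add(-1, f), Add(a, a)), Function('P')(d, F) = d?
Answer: -4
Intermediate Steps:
Function('S')(a) = Mul(4, a) (Function('S')(a) = Mul(Add(-1, 3), Add(a, a)) = Mul(2, Mul(2, a)) = Mul(4, a))
Function('A')(k) = 4 (Function('A')(k) = Mul(Mul(4, k), Pow(k, -1)) = 4)
Add(Function('L')(4, -2), Mul(-1, Function('A')(Function('P')(5, 6)))) = Add(0, Mul(-1, 4)) = Add(0, -4) = -4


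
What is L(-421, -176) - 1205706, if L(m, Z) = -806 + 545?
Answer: -1205967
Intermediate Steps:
L(m, Z) = -261
L(-421, -176) - 1205706 = -261 - 1205706 = -1205967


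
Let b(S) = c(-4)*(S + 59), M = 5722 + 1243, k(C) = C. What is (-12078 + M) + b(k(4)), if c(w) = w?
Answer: -5365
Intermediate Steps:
M = 6965
b(S) = -236 - 4*S (b(S) = -4*(S + 59) = -4*(59 + S) = -236 - 4*S)
(-12078 + M) + b(k(4)) = (-12078 + 6965) + (-236 - 4*4) = -5113 + (-236 - 16) = -5113 - 252 = -5365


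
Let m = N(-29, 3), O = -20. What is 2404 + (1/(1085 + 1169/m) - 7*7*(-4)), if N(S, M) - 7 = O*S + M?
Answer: 1667429990/641319 ≈ 2600.0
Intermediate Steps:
N(S, M) = 7 + M - 20*S (N(S, M) = 7 + (-20*S + M) = 7 + (M - 20*S) = 7 + M - 20*S)
m = 590 (m = 7 + 3 - 20*(-29) = 7 + 3 + 580 = 590)
2404 + (1/(1085 + 1169/m) - 7*7*(-4)) = 2404 + (1/(1085 + 1169/590) - 7*7*(-4)) = 2404 + (1/(1085 + 1169*(1/590)) - 1*49*(-4)) = 2404 + (1/(1085 + 1169/590) - 49*(-4)) = 2404 + (1/(641319/590) + 196) = 2404 + (590/641319 + 196) = 2404 + 125699114/641319 = 1667429990/641319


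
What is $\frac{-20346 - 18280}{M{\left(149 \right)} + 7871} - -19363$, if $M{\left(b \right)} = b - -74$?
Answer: $\frac{78342748}{4047} \approx 19358.0$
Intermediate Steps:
$M{\left(b \right)} = 74 + b$ ($M{\left(b \right)} = b + 74 = 74 + b$)
$\frac{-20346 - 18280}{M{\left(149 \right)} + 7871} - -19363 = \frac{-20346 - 18280}{\left(74 + 149\right) + 7871} - -19363 = - \frac{38626}{223 + 7871} + 19363 = - \frac{38626}{8094} + 19363 = \left(-38626\right) \frac{1}{8094} + 19363 = - \frac{19313}{4047} + 19363 = \frac{78342748}{4047}$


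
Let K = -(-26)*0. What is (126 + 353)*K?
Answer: 0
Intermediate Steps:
K = 0 (K = -13*0 = 0)
(126 + 353)*K = (126 + 353)*0 = 479*0 = 0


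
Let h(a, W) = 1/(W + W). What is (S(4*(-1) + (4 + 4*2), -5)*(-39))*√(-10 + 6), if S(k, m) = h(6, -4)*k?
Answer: 78*I ≈ 78.0*I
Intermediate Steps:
h(a, W) = 1/(2*W)
S(k, m) = -k/8 (S(k, m) = ((½)/(-4))*k = ((½)*(-¼))*k = -k/8)
(S(4*(-1) + (4 + 4*2), -5)*(-39))*√(-10 + 6) = (-(4*(-1) + (4 + 4*2))/8*(-39))*√(-10 + 6) = (-(-4 + (4 + 8))/8*(-39))*√(-4) = (-(-4 + 12)/8*(-39))*(2*I) = (-⅛*8*(-39))*(2*I) = (-1*(-39))*(2*I) = 39*(2*I) = 78*I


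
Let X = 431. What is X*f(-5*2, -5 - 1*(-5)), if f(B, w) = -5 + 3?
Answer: -862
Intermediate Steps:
f(B, w) = -2
X*f(-5*2, -5 - 1*(-5)) = 431*(-2) = -862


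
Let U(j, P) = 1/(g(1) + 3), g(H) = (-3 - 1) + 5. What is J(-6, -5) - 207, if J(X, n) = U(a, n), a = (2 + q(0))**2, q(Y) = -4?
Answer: -827/4 ≈ -206.75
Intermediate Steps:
g(H) = 1 (g(H) = -4 + 5 = 1)
a = 4 (a = (2 - 4)**2 = (-2)**2 = 4)
U(j, P) = 1/4 (U(j, P) = 1/(1 + 3) = 1/4)
J(X, n) = 1/4
J(-6, -5) - 207 = 1/4 - 207 = -827/4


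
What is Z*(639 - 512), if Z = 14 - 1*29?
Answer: -1905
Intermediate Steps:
Z = -15 (Z = 14 - 29 = -15)
Z*(639 - 512) = -15*(639 - 512) = -15*127 = -1905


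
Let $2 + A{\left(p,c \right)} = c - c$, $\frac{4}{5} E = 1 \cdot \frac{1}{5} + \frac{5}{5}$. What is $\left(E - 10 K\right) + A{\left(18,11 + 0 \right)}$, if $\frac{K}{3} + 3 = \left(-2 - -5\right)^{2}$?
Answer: $- \frac{361}{2} \approx -180.5$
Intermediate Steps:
$K = 18$ ($K = -9 + 3 \left(-2 - -5\right)^{2} = -9 + 3 \left(-2 + 5\right)^{2} = -9 + 3 \cdot 3^{2} = -9 + 3 \cdot 9 = -9 + 27 = 18$)
$E = \frac{3}{2}$ ($E = \frac{5 \left(1 \cdot \frac{1}{5} + \frac{5}{5}\right)}{4} = \frac{5 \left(1 \cdot \frac{1}{5} + 5 \cdot \frac{1}{5}\right)}{4} = \frac{5 \left(\frac{1}{5} + 1\right)}{4} = \frac{5}{4} \cdot \frac{6}{5} = \frac{3}{2} \approx 1.5$)
$A{\left(p,c \right)} = -2$ ($A{\left(p,c \right)} = -2 + \left(c - c\right) = -2 + 0 = -2$)
$\left(E - 10 K\right) + A{\left(18,11 + 0 \right)} = \left(\frac{3}{2} - 180\right) - 2 = - \frac{357}{2} - 2 = - \frac{361}{2}$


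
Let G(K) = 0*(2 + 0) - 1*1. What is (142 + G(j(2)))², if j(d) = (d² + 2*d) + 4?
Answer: 19881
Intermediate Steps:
j(d) = 4 + d² + 2*d
G(K) = -1 (G(K) = 0*2 - 1 = 0 - 1 = -1)
(142 + G(j(2)))² = (142 - 1)² = 141² = 19881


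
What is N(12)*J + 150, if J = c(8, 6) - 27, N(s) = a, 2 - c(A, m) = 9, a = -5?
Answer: 320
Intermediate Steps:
c(A, m) = -7 (c(A, m) = 2 - 1*9 = 2 - 9 = -7)
N(s) = -5
J = -34 (J = -7 - 27 = -34)
N(12)*J + 150 = -5*(-34) + 150 = 170 + 150 = 320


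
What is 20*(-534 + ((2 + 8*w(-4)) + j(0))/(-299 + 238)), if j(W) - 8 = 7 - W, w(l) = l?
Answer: -651180/61 ≈ -10675.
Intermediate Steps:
j(W) = 15 - W (j(W) = 8 + (7 - W) = 15 - W)
20*(-534 + ((2 + 8*w(-4)) + j(0))/(-299 + 238)) = 20*(-534 + ((2 + 8*(-4)) + (15 - 1*0))/(-299 + 238)) = 20*(-534 + ((2 - 32) + (15 + 0))/(-61)) = 20*(-534 + (-30 + 15)*(-1/61)) = 20*(-534 - 15*(-1/61)) = 20*(-534 + 15/61) = 20*(-32559/61) = -651180/61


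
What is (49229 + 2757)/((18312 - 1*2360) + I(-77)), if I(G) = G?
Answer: 51986/15875 ≈ 3.2747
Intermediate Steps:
(49229 + 2757)/((18312 - 1*2360) + I(-77)) = (49229 + 2757)/((18312 - 1*2360) - 77) = 51986/((18312 - 2360) - 77) = 51986/(15952 - 77) = 51986/15875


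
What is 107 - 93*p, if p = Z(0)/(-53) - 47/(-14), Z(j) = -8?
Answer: -162685/742 ≈ -219.25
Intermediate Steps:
p = 2603/742 (p = -8/(-53) - 47/(-14) = -8*(-1/53) - 47*(-1/14) = 8/53 + 47/14 = 2603/742 ≈ 3.5081)
107 - 93*p = 107 - 93*2603/742 = 107 - 242079/742 = -162685/742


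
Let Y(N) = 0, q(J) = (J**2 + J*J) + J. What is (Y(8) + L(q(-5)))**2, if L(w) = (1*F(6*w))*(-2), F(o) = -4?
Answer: 64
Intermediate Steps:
q(J) = J + 2*J**2 (q(J) = (J**2 + J**2) + J = 2*J**2 + J = J + 2*J**2)
L(w) = 8 (L(w) = (1*(-4))*(-2) = -4*(-2) = 8)
(Y(8) + L(q(-5)))**2 = (0 + 8)**2 = 8**2 = 64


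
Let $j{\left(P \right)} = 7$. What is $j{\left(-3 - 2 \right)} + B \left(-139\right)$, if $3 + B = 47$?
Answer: $-6109$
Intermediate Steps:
$B = 44$ ($B = -3 + 47 = 44$)
$j{\left(-3 - 2 \right)} + B \left(-139\right) = 7 + 44 \left(-139\right) = 7 - 6116 = -6109$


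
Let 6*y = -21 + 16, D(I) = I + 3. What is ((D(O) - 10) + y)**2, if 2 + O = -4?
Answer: 6889/36 ≈ 191.36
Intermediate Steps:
O = -6 (O = -2 - 4 = -6)
D(I) = 3 + I
y = -5/6 (y = (-21 + 16)/6 = (1/6)*(-5) = -5/6 ≈ -0.83333)
((D(O) - 10) + y)**2 = (((3 - 6) - 10) - 5/6)**2 = ((-3 - 10) - 5/6)**2 = (-13 - 5/6)**2 = (-83/6)**2 = 6889/36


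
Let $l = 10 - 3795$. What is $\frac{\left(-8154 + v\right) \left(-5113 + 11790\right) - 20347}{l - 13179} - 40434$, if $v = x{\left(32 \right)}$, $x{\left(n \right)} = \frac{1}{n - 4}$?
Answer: $- \frac{17680824265}{474992} \approx -37223.0$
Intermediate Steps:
$x{\left(n \right)} = \frac{1}{-4 + n}$
$v = \frac{1}{28}$ ($v = \frac{1}{-4 + 32} = \frac{1}{28} \approx 0.035714$)
$l = -3785$
$\frac{\left(-8154 + v\right) \left(-5113 + 11790\right) - 20347}{l - 13179} - 40434 = \frac{\left(-8154 + \frac{1}{28}\right) \left(-5113 + 11790\right) - 20347}{-3785 - 13179} - 40434 = \frac{\left(- \frac{228311}{28}\right) 6677 - 20347}{-16964} - 40434 = \left(- \frac{1524432547}{28} - 20347\right) \left(- \frac{1}{16964}\right) - 40434 = \left(- \frac{1525002263}{28}\right) \left(- \frac{1}{16964}\right) - 40434 = \frac{1525002263}{474992} - 40434 = - \frac{17680824265}{474992}$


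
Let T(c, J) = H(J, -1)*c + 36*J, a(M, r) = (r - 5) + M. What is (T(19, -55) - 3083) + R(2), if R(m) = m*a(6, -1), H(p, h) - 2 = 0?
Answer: -5025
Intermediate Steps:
a(M, r) = -5 + M + r (a(M, r) = (-5 + r) + M = -5 + M + r)
H(p, h) = 2 (H(p, h) = 2 + 0 = 2)
R(m) = 0 (R(m) = m*(-5 + 6 - 1) = m*0 = 0)
T(c, J) = 2*c + 36*J
(T(19, -55) - 3083) + R(2) = ((2*19 + 36*(-55)) - 3083) + 0 = ((38 - 1980) - 3083) + 0 = (-1942 - 3083) + 0 = -5025 + 0 = -5025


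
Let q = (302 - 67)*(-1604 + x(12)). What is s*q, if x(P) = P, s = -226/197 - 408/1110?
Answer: 4130733744/7289 ≈ 5.6671e+5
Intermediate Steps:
s = -55206/36445 (s = -226*1/197 - 408*1/1110 = -226/197 - 68/185 = -55206/36445 ≈ -1.5148)
q = -374120 (q = (302 - 67)*(-1604 + 12) = 235*(-1592) = -374120)
s*q = -55206/36445*(-374120) = 4130733744/7289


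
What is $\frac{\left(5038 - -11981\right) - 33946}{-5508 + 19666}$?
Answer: $- \frac{16927}{14158} \approx -1.1956$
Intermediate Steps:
$\frac{\left(5038 - -11981\right) - 33946}{-5508 + 19666} = \frac{\left(5038 + 11981\right) - 33946}{14158} = \left(17019 - 33946\right) \frac{1}{14158} = \left(-16927\right) \frac{1}{14158} = - \frac{16927}{14158}$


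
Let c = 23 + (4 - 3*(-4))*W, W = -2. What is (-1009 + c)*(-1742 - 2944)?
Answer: 4770348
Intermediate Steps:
c = -9 (c = 23 + (4 - 3*(-4))*(-2) = 23 + (4 + 12)*(-2) = 23 + 16*(-2) = 23 - 32 = -9)
(-1009 + c)*(-1742 - 2944) = (-1009 - 9)*(-1742 - 2944) = -1018*(-4686) = 4770348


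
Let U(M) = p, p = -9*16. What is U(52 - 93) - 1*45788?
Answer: -45932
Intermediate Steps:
p = -144
U(M) = -144
U(52 - 93) - 1*45788 = -144 - 1*45788 = -144 - 45788 = -45932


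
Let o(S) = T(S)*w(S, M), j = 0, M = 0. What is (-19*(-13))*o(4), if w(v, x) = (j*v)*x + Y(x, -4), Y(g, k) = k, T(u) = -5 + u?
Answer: 988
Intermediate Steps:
w(v, x) = -4 (w(v, x) = (0*v)*x - 4 = 0*x - 4 = 0 - 4 = -4)
o(S) = 20 - 4*S (o(S) = (-5 + S)*(-4) = 20 - 4*S)
(-19*(-13))*o(4) = (-19*(-13))*(20 - 4*4) = 247*(20 - 16) = 247*4 = 988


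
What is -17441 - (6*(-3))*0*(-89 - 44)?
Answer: -17441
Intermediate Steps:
-17441 - (6*(-3))*0*(-89 - 44) = -17441 - (-18*0)*(-133) = -17441 - 0*(-133) = -17441 - 1*0 = -17441 + 0 = -17441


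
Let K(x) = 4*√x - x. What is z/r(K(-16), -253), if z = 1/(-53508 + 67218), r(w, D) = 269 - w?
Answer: 253/881073150 + 8*I/440536575 ≈ 2.8715e-7 + 1.816e-8*I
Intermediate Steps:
K(x) = -x + 4*√x
z = 1/13710 ≈ 7.2939e-5
z/r(K(-16), -253) = 1/(13710*(269 - (-1*(-16) + 4*√(-16)))) = 1/(13710*(269 - (16 + 4*(4*I)))) = 1/(13710*(269 - (16 + 16*I))) = 1/(13710*(269 + (-16 - 16*I))) = 1/(13710*(253 - 16*I)) = ((253 + 16*I)/64265)/13710 = (253 + 16*I)/881073150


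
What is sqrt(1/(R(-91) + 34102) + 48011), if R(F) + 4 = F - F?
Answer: sqrt(55821122435742)/34098 ≈ 219.11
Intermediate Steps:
R(F) = -4 (R(F) = -4 + (F - F) = -4 + 0 = -4)
sqrt(1/(R(-91) + 34102) + 48011) = sqrt(1/(-4 + 34102) + 48011) = sqrt(1/34098 + 48011) = sqrt(1637079079/34098) = sqrt(55821122435742)/34098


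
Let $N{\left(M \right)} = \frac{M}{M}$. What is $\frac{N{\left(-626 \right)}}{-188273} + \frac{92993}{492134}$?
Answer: $\frac{17507578955}{92655544582} \approx 0.18895$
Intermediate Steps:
$N{\left(M \right)} = 1$
$\frac{N{\left(-626 \right)}}{-188273} + \frac{92993}{492134} = 1 \frac{1}{-188273} + \frac{92993}{492134} = 1 \left(- \frac{1}{188273}\right) + 92993 \cdot \frac{1}{492134} = - \frac{1}{188273} + \frac{92993}{492134} = \frac{17507578955}{92655544582}$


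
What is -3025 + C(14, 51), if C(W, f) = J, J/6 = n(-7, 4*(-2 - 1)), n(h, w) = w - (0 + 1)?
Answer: -3103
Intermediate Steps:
n(h, w) = -1 + w (n(h, w) = w - 1*1 = w - 1 = -1 + w)
J = -78 (J = 6*(-1 + 4*(-2 - 1)) = 6*(-1 + 4*(-3)) = 6*(-1 - 12) = 6*(-13) = -78)
C(W, f) = -78
-3025 + C(14, 51) = -3025 - 78 = -3103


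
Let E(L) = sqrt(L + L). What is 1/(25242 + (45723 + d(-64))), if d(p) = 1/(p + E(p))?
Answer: 299756096/21272186810881 + 8*I*sqrt(2)/21272186810881 ≈ 1.4091e-5 + 5.3185e-13*I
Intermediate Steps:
E(L) = sqrt(2)*sqrt(L) (E(L) = sqrt(2*L) = sqrt(2)*sqrt(L))
d(p) = 1/(p + sqrt(2)*sqrt(p))
1/(25242 + (45723 + d(-64))) = 1/(25242 + (45723 + 1/(-64 + sqrt(2)*sqrt(-64)))) = 1/(25242 + (45723 + 1/(-64 + sqrt(2)*(8*I)))) = 1/(25242 + (45723 + 1/(-64 + 8*I*sqrt(2)))) = 1/(70965 + 1/(-64 + 8*I*sqrt(2)))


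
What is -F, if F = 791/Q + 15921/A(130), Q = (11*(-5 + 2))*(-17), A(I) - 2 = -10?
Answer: 8925353/4488 ≈ 1988.7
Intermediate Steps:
A(I) = -8 (A(I) = 2 - 10 = -8)
Q = 561 (Q = (11*(-3))*(-17) = -33*(-17) = 561)
F = -8925353/4488 (F = 791/561 + 15921/(-8) = 791*(1/561) + 15921*(-⅛) = 791/561 - 15921/8 = -8925353/4488 ≈ -1988.7)
-F = -1*(-8925353/4488) = 8925353/4488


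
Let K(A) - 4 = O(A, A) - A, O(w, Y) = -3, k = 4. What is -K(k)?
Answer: 3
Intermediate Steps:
K(A) = 1 - A (K(A) = 4 + (-3 - A) = 1 - A)
-K(k) = -(1 - 1*4) = -(1 - 4) = -1*(-3) = 3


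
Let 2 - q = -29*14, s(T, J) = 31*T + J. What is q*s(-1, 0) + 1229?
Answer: -11419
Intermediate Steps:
s(T, J) = J + 31*T
q = 408 (q = 2 - (-29)*14 = 2 - 1*(-406) = 2 + 406 = 408)
q*s(-1, 0) + 1229 = 408*(0 + 31*(-1)) + 1229 = 408*(0 - 31) + 1229 = 408*(-31) + 1229 = -12648 + 1229 = -11419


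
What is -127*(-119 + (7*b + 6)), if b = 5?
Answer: 9906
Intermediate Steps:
-127*(-119 + (7*b + 6)) = -127*(-119 + (7*5 + 6)) = -127*(-119 + (35 + 6)) = -127*(-119 + 41) = -127*(-78) = 9906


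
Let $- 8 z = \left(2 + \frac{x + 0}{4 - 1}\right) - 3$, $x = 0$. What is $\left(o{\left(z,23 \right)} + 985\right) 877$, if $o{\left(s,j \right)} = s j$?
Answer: $\frac{6930931}{8} \approx 8.6637 \cdot 10^{5}$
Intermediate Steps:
$z = \frac{1}{8}$ ($z = - \frac{\left(2 + \frac{0 + 0}{4 - 1}\right) - 3}{8} = - \frac{\left(2 + \frac{0}{3}\right) - 3}{8} = - \frac{\left(2 + 0 \cdot \frac{1}{3}\right) - 3}{8} = - \frac{\left(2 + 0\right) - 3}{8} = - \frac{2 - 3}{8} = \left(- \frac{1}{8}\right) \left(-1\right) = \frac{1}{8} \approx 0.125$)
$o{\left(s,j \right)} = j s$
$\left(o{\left(z,23 \right)} + 985\right) 877 = \left(23 \cdot \frac{1}{8} + 985\right) 877 = \left(\frac{23}{8} + 985\right) 877 = \frac{7903}{8} \cdot 877 = \frac{6930931}{8}$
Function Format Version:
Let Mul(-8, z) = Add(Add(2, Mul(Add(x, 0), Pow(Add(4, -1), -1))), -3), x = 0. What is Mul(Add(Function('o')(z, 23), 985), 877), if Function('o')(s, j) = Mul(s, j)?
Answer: Rational(6930931, 8) ≈ 8.6637e+5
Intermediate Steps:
z = Rational(1, 8) (z = Mul(Rational(-1, 8), Add(Add(2, Mul(Add(0, 0), Pow(Add(4, -1), -1))), -3)) = Mul(Rational(-1, 8), Add(Add(2, Mul(0, Pow(3, -1))), -3)) = Mul(Rational(-1, 8), Add(Add(2, Mul(0, Rational(1, 3))), -3)) = Mul(Rational(-1, 8), Add(Add(2, 0), -3)) = Mul(Rational(-1, 8), Add(2, -3)) = Mul(Rational(-1, 8), -1) = Rational(1, 8) ≈ 0.12500)
Function('o')(s, j) = Mul(j, s)
Mul(Add(Function('o')(z, 23), 985), 877) = Mul(Add(Mul(23, Rational(1, 8)), 985), 877) = Mul(Add(Rational(23, 8), 985), 877) = Mul(Rational(7903, 8), 877) = Rational(6930931, 8)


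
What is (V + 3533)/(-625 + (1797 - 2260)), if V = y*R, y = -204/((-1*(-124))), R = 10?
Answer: -109013/33728 ≈ -3.2321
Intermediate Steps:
y = -51/31 (y = -204/124 = -204*1/124 = -51/31 ≈ -1.6452)
V = -510/31 (V = -51/31*10 = -510/31 ≈ -16.452)
(V + 3533)/(-625 + (1797 - 2260)) = (-510/31 + 3533)/(-625 + (1797 - 2260)) = 109013/(31*(-625 - 463)) = (109013/31)/(-1088) = (109013/31)*(-1/1088) = -109013/33728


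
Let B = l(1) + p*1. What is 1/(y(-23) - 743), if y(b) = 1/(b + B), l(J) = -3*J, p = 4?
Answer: -22/16347 ≈ -0.0013458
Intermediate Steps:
B = 1 (B = -3*1 + 4*1 = -3 + 4 = 1)
y(b) = 1/(1 + b) (y(b) = 1/(b + 1) = 1/(1 + b))
1/(y(-23) - 743) = 1/(1/(1 - 23) - 743) = 1/(1/(-22) - 743) = 1/(-1/22 - 743) = 1/(-16347/22) = -22/16347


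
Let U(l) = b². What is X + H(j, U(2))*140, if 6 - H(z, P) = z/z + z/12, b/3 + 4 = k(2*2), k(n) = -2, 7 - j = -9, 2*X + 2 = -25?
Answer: 2999/6 ≈ 499.83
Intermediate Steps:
X = -27/2 (X = -1 + (½)*(-25) = -1 - 25/2 = -27/2 ≈ -13.500)
j = 16 (j = 7 - 1*(-9) = 7 + 9 = 16)
b = -18 (b = -12 + 3*(-2) = -12 - 6 = -18)
U(l) = 324 (U(l) = (-18)² = 324)
H(z, P) = 5 - z/12 (H(z, P) = 6 - (z/z + z/12) = 6 - (1 + z*(1/12)) = 6 - (1 + z/12) = 6 + (-1 - z/12) = 5 - z/12)
X + H(j, U(2))*140 = -27/2 + (5 - 1/12*16)*140 = -27/2 + (5 - 4/3)*140 = -27/2 + (11/3)*140 = -27/2 + 1540/3 = 2999/6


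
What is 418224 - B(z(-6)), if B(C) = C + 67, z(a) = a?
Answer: 418163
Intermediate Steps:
B(C) = 67 + C
418224 - B(z(-6)) = 418224 - (67 - 6) = 418224 - 1*61 = 418224 - 61 = 418163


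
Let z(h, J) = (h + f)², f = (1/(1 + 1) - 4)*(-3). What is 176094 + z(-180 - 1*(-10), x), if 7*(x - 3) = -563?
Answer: 806137/4 ≈ 2.0153e+5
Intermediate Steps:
x = -542/7 (x = 3 + (⅐)*(-563) = 3 - 563/7 = -542/7 ≈ -77.429)
f = 21/2 (f = (1/2 - 4)*(-3) = (½ - 4)*(-3) = -7/2*(-3) = 21/2 ≈ 10.500)
z(h, J) = (21/2 + h)² (z(h, J) = (h + 21/2)² = (21/2 + h)²)
176094 + z(-180 - 1*(-10), x) = 176094 + (21 + 2*(-180 - 1*(-10)))²/4 = 176094 + (21 + 2*(-180 + 10))²/4 = 176094 + (21 + 2*(-170))²/4 = 176094 + (21 - 340)²/4 = 176094 + (¼)*(-319)² = 176094 + (¼)*101761 = 176094 + 101761/4 = 806137/4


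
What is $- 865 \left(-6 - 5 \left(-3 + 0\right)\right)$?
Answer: $-7785$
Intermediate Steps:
$- 865 \left(-6 - 5 \left(-3 + 0\right)\right) = - 865 \left(-6 - -15\right) = - 865 \left(-6 + 15\right) = \left(-865\right) 9 = -7785$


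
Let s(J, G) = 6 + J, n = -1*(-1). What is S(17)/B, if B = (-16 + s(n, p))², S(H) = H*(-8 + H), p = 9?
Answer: 17/9 ≈ 1.8889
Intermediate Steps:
n = 1
B = 81 (B = (-16 + (6 + 1))² = (-16 + 7)² = (-9)² = 81)
S(17)/B = (17*(-8 + 17))/81 = (17*9)*(1/81) = 153*(1/81) = 17/9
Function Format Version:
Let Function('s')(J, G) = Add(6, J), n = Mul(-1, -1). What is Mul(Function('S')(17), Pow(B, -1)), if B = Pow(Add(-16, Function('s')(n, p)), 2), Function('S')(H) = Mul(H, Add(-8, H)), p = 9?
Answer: Rational(17, 9) ≈ 1.8889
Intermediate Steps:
n = 1
B = 81 (B = Pow(Add(-16, Add(6, 1)), 2) = Pow(Add(-16, 7), 2) = Pow(-9, 2) = 81)
Mul(Function('S')(17), Pow(B, -1)) = Mul(Mul(17, Add(-8, 17)), Pow(81, -1)) = Mul(Mul(17, 9), Rational(1, 81)) = Mul(153, Rational(1, 81)) = Rational(17, 9)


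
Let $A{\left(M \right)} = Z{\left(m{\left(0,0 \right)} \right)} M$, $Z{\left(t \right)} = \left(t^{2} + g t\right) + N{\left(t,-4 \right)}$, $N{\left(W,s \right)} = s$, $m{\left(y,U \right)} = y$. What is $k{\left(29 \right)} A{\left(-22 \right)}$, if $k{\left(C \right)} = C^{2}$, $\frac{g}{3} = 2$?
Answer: $74008$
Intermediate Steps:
$g = 6$ ($g = 3 \cdot 2 = 6$)
$Z{\left(t \right)} = -4 + t^{2} + 6 t$ ($Z{\left(t \right)} = \left(t^{2} + 6 t\right) - 4 = -4 + t^{2} + 6 t$)
$A{\left(M \right)} = - 4 M$ ($A{\left(M \right)} = \left(-4 + 0^{2} + 6 \cdot 0\right) M = \left(-4 + 0 + 0\right) M = - 4 M$)
$k{\left(29 \right)} A{\left(-22 \right)} = 29^{2} \left(\left(-4\right) \left(-22\right)\right) = 841 \cdot 88 = 74008$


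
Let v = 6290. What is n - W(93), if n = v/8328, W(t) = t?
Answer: -384107/4164 ≈ -92.245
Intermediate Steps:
n = 3145/4164 (n = 6290/8328 = 6290*(1/8328) = 3145/4164 ≈ 0.75528)
n - W(93) = 3145/4164 - 1*93 = 3145/4164 - 93 = -384107/4164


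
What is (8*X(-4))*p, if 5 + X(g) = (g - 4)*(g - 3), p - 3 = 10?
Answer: 5304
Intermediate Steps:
p = 13 (p = 3 + 10 = 13)
X(g) = -5 + (-4 + g)*(-3 + g) (X(g) = -5 + (g - 4)*(g - 3) = -5 + (-4 + g)*(-3 + g))
(8*X(-4))*p = (8*(7 + (-4)² - 7*(-4)))*13 = (8*(7 + 16 + 28))*13 = (8*51)*13 = 408*13 = 5304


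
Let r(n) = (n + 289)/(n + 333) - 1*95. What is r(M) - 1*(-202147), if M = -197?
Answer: 6869791/34 ≈ 2.0205e+5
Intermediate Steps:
r(n) = -95 + (289 + n)/(333 + n) (r(n) = (289 + n)/(333 + n) - 95 = -95 + (289 + n)/(333 + n))
r(M) - 1*(-202147) = 2*(-15673 - 47*(-197))/(333 - 197) - 1*(-202147) = 2*(-15673 + 9259)/136 + 202147 = 2*(1/136)*(-6414) + 202147 = -3207/34 + 202147 = 6869791/34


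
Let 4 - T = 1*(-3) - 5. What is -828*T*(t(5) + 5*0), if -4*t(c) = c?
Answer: 12420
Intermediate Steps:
T = 12 (T = 4 - (1*(-3) - 5) = 4 - (-3 - 5) = 4 - 1*(-8) = 4 + 8 = 12)
t(c) = -c/4
-828*T*(t(5) + 5*0) = -9936*(-¼*5 + 5*0) = -9936*(-5/4 + 0) = -9936*(-5)/4 = -828*(-15) = 12420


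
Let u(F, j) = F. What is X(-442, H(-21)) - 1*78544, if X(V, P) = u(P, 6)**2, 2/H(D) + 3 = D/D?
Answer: -78543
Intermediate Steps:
H(D) = -1 (H(D) = 2/(-3 + D/D) = 2/(-3 + 1) = 2/(-2) = 2*(-1/2) = -1)
X(V, P) = P**2
X(-442, H(-21)) - 1*78544 = (-1)**2 - 1*78544 = 1 - 78544 = -78543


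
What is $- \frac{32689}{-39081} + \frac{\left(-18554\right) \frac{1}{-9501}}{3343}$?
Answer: $\frac{346329331567}{413761528761} \approx 0.83703$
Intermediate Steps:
$- \frac{32689}{-39081} + \frac{\left(-18554\right) \frac{1}{-9501}}{3343} = \left(-32689\right) \left(- \frac{1}{39081}\right) + \left(-18554\right) \left(- \frac{1}{9501}\right) \frac{1}{3343} = \frac{32689}{39081} + \frac{18554}{9501} \cdot \frac{1}{3343} = \frac{32689}{39081} + \frac{18554}{31761843} = \frac{346329331567}{413761528761}$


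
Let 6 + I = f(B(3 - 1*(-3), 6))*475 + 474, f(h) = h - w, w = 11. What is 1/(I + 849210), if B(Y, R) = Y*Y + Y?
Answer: 1/864403 ≈ 1.1569e-6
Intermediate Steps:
B(Y, R) = Y + Y**2 (B(Y, R) = Y**2 + Y = Y + Y**2)
f(h) = -11 + h (f(h) = h - 1*11 = h - 11 = -11 + h)
I = 15193 (I = -6 + ((-11 + (3 - 1*(-3))*(1 + (3 - 1*(-3))))*475 + 474) = -6 + ((-11 + (3 + 3)*(1 + (3 + 3)))*475 + 474) = -6 + ((-11 + 6*(1 + 6))*475 + 474) = -6 + ((-11 + 6*7)*475 + 474) = -6 + ((-11 + 42)*475 + 474) = -6 + (31*475 + 474) = -6 + (14725 + 474) = -6 + 15199 = 15193)
1/(I + 849210) = 1/(15193 + 849210) = 1/864403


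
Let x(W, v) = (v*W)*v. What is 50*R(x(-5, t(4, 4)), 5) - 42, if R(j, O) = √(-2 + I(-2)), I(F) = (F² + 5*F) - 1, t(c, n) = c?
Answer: -42 + 150*I ≈ -42.0 + 150.0*I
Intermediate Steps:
x(W, v) = W*v² (x(W, v) = (W*v)*v = W*v²)
I(F) = -1 + F² + 5*F
R(j, O) = 3*I (R(j, O) = √(-2 + (-1 + (-2)² + 5*(-2))) = √(-2 + (-1 + 4 - 10)) = √(-2 - 7) = √(-9) = 3*I)
50*R(x(-5, t(4, 4)), 5) - 42 = 50*(3*I) - 42 = 150*I - 42 = -42 + 150*I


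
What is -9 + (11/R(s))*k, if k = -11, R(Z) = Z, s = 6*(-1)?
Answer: 67/6 ≈ 11.167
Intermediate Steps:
s = -6
-9 + (11/R(s))*k = -9 + (11/(-6))*(-11) = -9 + (11*(-1/6))*(-11) = -9 - 11/6*(-11) = -9 + 121/6 = 67/6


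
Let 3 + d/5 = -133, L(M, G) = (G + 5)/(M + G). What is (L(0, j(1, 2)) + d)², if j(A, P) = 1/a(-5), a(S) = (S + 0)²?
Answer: 306916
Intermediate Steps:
a(S) = S²
j(A, P) = 1/25 (j(A, P) = 1/((-5)²) = 1/25)
L(M, G) = (5 + G)/(G + M)
d = -680 (d = -15 + 5*(-133) = -15 - 665 = -680)
(L(0, j(1, 2)) + d)² = ((5 + 1/25)/(1/25 + 0) - 680)² = ((126/25)/(1/25) - 680)² = (25*(126/25) - 680)² = (126 - 680)² = (-554)² = 306916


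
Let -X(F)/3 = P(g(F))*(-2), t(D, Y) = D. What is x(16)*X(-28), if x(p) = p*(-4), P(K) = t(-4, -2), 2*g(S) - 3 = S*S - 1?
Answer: 1536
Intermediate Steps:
g(S) = 1 + S²/2 (g(S) = 3/2 + (S*S - 1)/2 = 3/2 + (S² - 1)/2 = 3/2 + (-1 + S²)/2 = 3/2 + (-½ + S²/2) = 1 + S²/2)
P(K) = -4
x(p) = -4*p
X(F) = -24 (X(F) = -(-12)*(-2) = -3*8 = -24)
x(16)*X(-28) = -4*16*(-24) = -64*(-24) = 1536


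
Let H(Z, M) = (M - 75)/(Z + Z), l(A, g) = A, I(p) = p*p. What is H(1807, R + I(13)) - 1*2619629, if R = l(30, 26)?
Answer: -4733669541/1807 ≈ -2.6196e+6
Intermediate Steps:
I(p) = p²
R = 30
H(Z, M) = (-75 + M)/(2*Z) (H(Z, M) = (-75 + M)/((2*Z)) = (-75 + M)*(1/(2*Z)) = (-75 + M)/(2*Z))
H(1807, R + I(13)) - 1*2619629 = (½)*(-75 + (30 + 13²))/1807 - 1*2619629 = (½)*(1/1807)*(-75 + (30 + 169)) - 2619629 = (½)*(1/1807)*(-75 + 199) - 2619629 = (½)*(1/1807)*124 - 2619629 = 62/1807 - 2619629 = -4733669541/1807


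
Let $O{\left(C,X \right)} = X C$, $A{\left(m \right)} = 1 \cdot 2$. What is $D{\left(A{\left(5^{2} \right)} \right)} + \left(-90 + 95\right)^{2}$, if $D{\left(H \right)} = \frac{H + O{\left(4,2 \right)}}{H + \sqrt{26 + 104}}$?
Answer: $\frac{1565}{63} + \frac{5 \sqrt{130}}{63} \approx 25.746$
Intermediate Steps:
$A{\left(m \right)} = 2$
$O{\left(C,X \right)} = C X$
$D{\left(H \right)} = \frac{8 + H}{H + \sqrt{130}}$ ($D{\left(H \right)} = \frac{H + 4 \cdot 2}{H + \sqrt{26 + 104}} = \frac{H + 8}{H + \sqrt{130}} = \frac{8 + H}{H + \sqrt{130}}$)
$D{\left(A{\left(5^{2} \right)} \right)} + \left(-90 + 95\right)^{2} = \frac{8 + 2}{2 + \sqrt{130}} + \left(-90 + 95\right)^{2} = \frac{1}{2 + \sqrt{130}} \cdot 10 + 5^{2} = \frac{10}{2 + \sqrt{130}} + 25 = 25 + \frac{10}{2 + \sqrt{130}}$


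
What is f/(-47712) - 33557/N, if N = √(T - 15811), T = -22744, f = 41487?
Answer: -13829/15904 + 33557*I*√38555/38555 ≈ -0.86953 + 170.9*I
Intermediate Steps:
N = I*√38555 (N = √(-22744 - 15811) = √(-38555) = I*√38555 ≈ 196.35*I)
f/(-47712) - 33557/N = 41487/(-47712) - 33557*(-I*√38555/38555) = 41487*(-1/47712) - (-33557)*I*√38555/38555 = -13829/15904 + 33557*I*√38555/38555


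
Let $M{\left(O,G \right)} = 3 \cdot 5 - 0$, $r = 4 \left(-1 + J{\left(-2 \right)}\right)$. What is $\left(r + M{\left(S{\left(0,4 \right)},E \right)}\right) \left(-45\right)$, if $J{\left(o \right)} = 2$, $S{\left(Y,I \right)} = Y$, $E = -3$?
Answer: $-855$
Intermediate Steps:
$r = 4$ ($r = 4 \left(-1 + 2\right) = 4 \cdot 1 = 4$)
$M{\left(O,G \right)} = 15$ ($M{\left(O,G \right)} = 15 + 0 = 15$)
$\left(r + M{\left(S{\left(0,4 \right)},E \right)}\right) \left(-45\right) = \left(4 + 15\right) \left(-45\right) = 19 \left(-45\right) = -855$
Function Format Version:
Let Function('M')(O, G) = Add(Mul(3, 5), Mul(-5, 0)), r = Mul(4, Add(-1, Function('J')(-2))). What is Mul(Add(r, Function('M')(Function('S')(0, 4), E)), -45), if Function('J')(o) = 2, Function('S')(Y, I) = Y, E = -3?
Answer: -855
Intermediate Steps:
r = 4 (r = Mul(4, Add(-1, 2)) = Mul(4, 1) = 4)
Function('M')(O, G) = 15 (Function('M')(O, G) = Add(15, 0) = 15)
Mul(Add(r, Function('M')(Function('S')(0, 4), E)), -45) = Mul(Add(4, 15), -45) = Mul(19, -45) = -855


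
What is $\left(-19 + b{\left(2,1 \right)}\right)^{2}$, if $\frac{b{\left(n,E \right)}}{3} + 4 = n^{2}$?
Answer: $361$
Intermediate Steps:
$b{\left(n,E \right)} = -12 + 3 n^{2}$
$\left(-19 + b{\left(2,1 \right)}\right)^{2} = \left(-19 - \left(12 - 3 \cdot 2^{2}\right)\right)^{2} = \left(-19 + \left(-12 + 3 \cdot 4\right)\right)^{2} = \left(-19 + \left(-12 + 12\right)\right)^{2} = \left(-19 + 0\right)^{2} = \left(-19\right)^{2} = 361$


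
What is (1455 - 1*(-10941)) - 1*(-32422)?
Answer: 44818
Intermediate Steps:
(1455 - 1*(-10941)) - 1*(-32422) = (1455 + 10941) + 32422 = 12396 + 32422 = 44818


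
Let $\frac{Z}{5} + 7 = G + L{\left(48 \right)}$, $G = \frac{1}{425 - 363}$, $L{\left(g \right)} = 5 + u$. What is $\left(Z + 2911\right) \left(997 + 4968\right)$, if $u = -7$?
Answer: $\frac{1059962605}{62} \approx 1.7096 \cdot 10^{7}$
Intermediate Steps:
$L{\left(g \right)} = -2$ ($L{\left(g \right)} = 5 - 7 = -2$)
$G = \frac{1}{62} \approx 0.016129$
$Z = - \frac{2785}{62}$ ($Z = -35 + 5 \left(\frac{1}{62} - 2\right) = -35 + 5 \left(- \frac{123}{62}\right) = -35 - \frac{615}{62} = - \frac{2785}{62} \approx -44.919$)
$\left(Z + 2911\right) \left(997 + 4968\right) = \left(- \frac{2785}{62} + 2911\right) \left(997 + 4968\right) = \frac{177697}{62} \cdot 5965 = \frac{1059962605}{62}$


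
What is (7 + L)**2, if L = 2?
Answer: 81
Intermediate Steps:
(7 + L)**2 = (7 + 2)**2 = 9**2 = 81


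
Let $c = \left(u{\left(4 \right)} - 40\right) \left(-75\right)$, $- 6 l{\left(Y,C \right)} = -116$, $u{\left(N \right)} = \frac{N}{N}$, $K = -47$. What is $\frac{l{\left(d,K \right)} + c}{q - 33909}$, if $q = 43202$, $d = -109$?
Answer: $\frac{8833}{27879} \approx 0.31683$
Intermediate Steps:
$u{\left(N \right)} = 1$
$l{\left(Y,C \right)} = \frac{58}{3}$ ($l{\left(Y,C \right)} = \left(- \frac{1}{6}\right) \left(-116\right) = \frac{58}{3}$)
$c = 2925$ ($c = \left(1 - 40\right) \left(-75\right) = \left(-39\right) \left(-75\right) = 2925$)
$\frac{l{\left(d,K \right)} + c}{q - 33909} = \frac{\frac{58}{3} + 2925}{43202 - 33909} = \frac{8833}{3 \cdot 9293} = \frac{8833}{3} \cdot \frac{1}{9293} = \frac{8833}{27879}$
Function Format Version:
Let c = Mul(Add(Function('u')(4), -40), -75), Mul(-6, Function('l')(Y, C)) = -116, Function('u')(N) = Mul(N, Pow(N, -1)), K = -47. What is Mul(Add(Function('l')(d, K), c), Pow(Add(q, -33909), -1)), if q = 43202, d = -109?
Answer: Rational(8833, 27879) ≈ 0.31683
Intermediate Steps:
Function('u')(N) = 1
Function('l')(Y, C) = Rational(58, 3) (Function('l')(Y, C) = Mul(Rational(-1, 6), -116) = Rational(58, 3))
c = 2925 (c = Mul(Add(1, -40), -75) = Mul(-39, -75) = 2925)
Mul(Add(Function('l')(d, K), c), Pow(Add(q, -33909), -1)) = Mul(Add(Rational(58, 3), 2925), Pow(Add(43202, -33909), -1)) = Mul(Rational(8833, 3), Pow(9293, -1)) = Mul(Rational(8833, 3), Rational(1, 9293)) = Rational(8833, 27879)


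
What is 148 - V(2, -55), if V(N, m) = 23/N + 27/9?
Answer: 267/2 ≈ 133.50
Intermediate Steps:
V(N, m) = 3 + 23/N (V(N, m) = 23/N + 27*(1/9) = 23/N + 3 = 3 + 23/N)
148 - V(2, -55) = 148 - (3 + 23/2) = 148 - 1*29/2 = 148 - 29/2 = 267/2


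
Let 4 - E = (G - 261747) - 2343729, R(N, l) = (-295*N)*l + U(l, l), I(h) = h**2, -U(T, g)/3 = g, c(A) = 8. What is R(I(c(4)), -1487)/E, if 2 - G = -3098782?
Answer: -1220827/21448 ≈ -56.920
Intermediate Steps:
G = 3098784 (G = 2 - 1*(-3098782) = 2 + 3098782 = 3098784)
U(T, g) = -3*g
R(N, l) = -3*l - 295*N*l (R(N, l) = (-295*N)*l - 3*l = -295*N*l - 3*l = -3*l - 295*N*l)
E = -493304 (E = 4 - ((3098784 - 261747) - 2343729) = 4 - (2837037 - 2343729) = 4 - 1*493308 = 4 - 493308 = -493304)
R(I(c(4)), -1487)/E = -1487*(-3 - 295*8**2)/(-493304) = -1487*(-3 - 295*64)*(-1/493304) = -1487*(-3 - 18880)*(-1/493304) = -1487*(-18883)*(-1/493304) = 28079021*(-1/493304) = -1220827/21448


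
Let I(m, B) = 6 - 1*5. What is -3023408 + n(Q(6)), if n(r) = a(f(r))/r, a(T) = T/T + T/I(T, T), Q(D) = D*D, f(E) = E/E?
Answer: -54421343/18 ≈ -3.0234e+6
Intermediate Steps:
f(E) = 1
I(m, B) = 1 (I(m, B) = 6 - 5 = 1)
Q(D) = D²
a(T) = 1 + T (a(T) = T/T + T/1 = 1 + T*1 = 1 + T)
n(r) = 2/r (n(r) = (1 + 1)/r = 2/r)
-3023408 + n(Q(6)) = -3023408 + 2/(6²) = -3023408 + 2/36 = -3023408 + 2*(1/36) = -3023408 + 1/18 = -54421343/18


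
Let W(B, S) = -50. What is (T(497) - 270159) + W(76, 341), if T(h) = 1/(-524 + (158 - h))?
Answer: -233190368/863 ≈ -2.7021e+5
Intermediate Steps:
T(h) = 1/(-366 - h)
(T(497) - 270159) + W(76, 341) = (-1/(366 + 497) - 270159) - 50 = (-1/863 - 270159) - 50 = -233147218/863 - 50 = -233190368/863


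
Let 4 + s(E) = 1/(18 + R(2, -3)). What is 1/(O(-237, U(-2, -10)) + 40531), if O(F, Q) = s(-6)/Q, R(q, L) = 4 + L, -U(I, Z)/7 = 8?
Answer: 1064/43125059 ≈ 2.4672e-5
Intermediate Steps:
U(I, Z) = -56 (U(I, Z) = -7*8 = -56)
s(E) = -75/19 (s(E) = -4 + 1/(18 + (4 - 3)) = -4 + 1/(18 + 1) = -4 + 1/19 = -75/19)
O(F, Q) = -75/(19*Q)
1/(O(-237, U(-2, -10)) + 40531) = 1/(-75/19/(-56) + 40531) = 1/(-75/19*(-1/56) + 40531) = 1/(75/1064 + 40531) = 1/(43125059/1064) = 1064/43125059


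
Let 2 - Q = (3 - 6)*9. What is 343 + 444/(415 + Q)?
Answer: 344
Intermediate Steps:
Q = 29 (Q = 2 - (3 - 6)*9 = 2 - (-3)*9 = 2 - 1*(-27) = 2 + 27 = 29)
343 + 444/(415 + Q) = 343 + 444/(415 + 29) = 343 + 444/444 = 343 + 444*(1/444) = 343 + 1 = 344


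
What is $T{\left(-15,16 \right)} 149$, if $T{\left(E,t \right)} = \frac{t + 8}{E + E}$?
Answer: $- \frac{596}{5} \approx -119.2$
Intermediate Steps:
$T{\left(E,t \right)} = \frac{8 + t}{2 E}$
$T{\left(-15,16 \right)} 149 = \frac{8 + 16}{2 \left(-15\right)} 149 = \frac{1}{2} \left(- \frac{1}{15}\right) 24 \cdot 149 = \left(- \frac{4}{5}\right) 149 = - \frac{596}{5}$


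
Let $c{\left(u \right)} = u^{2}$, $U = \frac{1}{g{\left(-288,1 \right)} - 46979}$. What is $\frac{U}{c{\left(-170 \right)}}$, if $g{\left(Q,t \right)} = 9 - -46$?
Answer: $- \frac{1}{1356103600} \approx -7.3741 \cdot 10^{-10}$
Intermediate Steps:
$g{\left(Q,t \right)} = 55$ ($g{\left(Q,t \right)} = 9 + 46 = 55$)
$U = - \frac{1}{46924}$ ($U = \frac{1}{55 - 46979} = \frac{1}{-46924} = - \frac{1}{46924} \approx -2.1311 \cdot 10^{-5}$)
$\frac{U}{c{\left(-170 \right)}} = - \frac{1}{46924 \left(-170\right)^{2}} = - \frac{1}{46924 \cdot 28900} = \left(- \frac{1}{46924}\right) \frac{1}{28900} = - \frac{1}{1356103600}$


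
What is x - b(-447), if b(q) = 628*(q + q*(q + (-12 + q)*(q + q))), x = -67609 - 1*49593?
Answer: 115065371198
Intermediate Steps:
x = -117202 (x = -67609 - 49593 = -117202)
b(q) = 628*q + 628*q*(q + 2*q*(-12 + q)) (b(q) = 628*(q + q*(q + (-12 + q)*(2*q))) = 628*(q + q*(q + 2*q*(-12 + q))) = 628*q + 628*q*(q + 2*q*(-12 + q)))
x - b(-447) = -117202 - 628*(-447)*(1 - 23*(-447) + 2*(-447)**2) = -117202 - 628*(-447)*(1 + 10281 + 2*199809) = -117202 - 628*(-447)*(1 + 10281 + 399618) = -117202 - 628*(-447)*409900 = -117202 - 1*(-115065488400) = -117202 + 115065488400 = 115065371198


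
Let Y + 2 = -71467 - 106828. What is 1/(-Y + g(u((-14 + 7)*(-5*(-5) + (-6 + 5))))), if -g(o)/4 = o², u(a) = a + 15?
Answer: 1/84661 ≈ 1.1812e-5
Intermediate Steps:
u(a) = 15 + a
Y = -178297 (Y = -2 + (-71467 - 106828) = -2 - 178295 = -178297)
g(o) = -4*o²
1/(-Y + g(u((-14 + 7)*(-5*(-5) + (-6 + 5))))) = 1/(-1*(-178297) - 4*(15 + (-14 + 7)*(-5*(-5) + (-6 + 5)))²) = 1/(178297 - 4*(15 - 7*(25 - 1))²) = 1/(178297 - 4*(15 - 7*24)²) = 1/(178297 - 4*(15 - 168)²) = 1/(178297 - 4*(-153)²) = 1/(178297 - 4*23409) = 1/(178297 - 93636) = 1/84661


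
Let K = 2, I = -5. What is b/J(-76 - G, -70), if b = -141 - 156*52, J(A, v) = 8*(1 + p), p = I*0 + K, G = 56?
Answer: -2751/8 ≈ -343.88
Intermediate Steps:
p = 2 (p = -5*0 + 2 = 0 + 2 = 2)
J(A, v) = 24 (J(A, v) = 8*(1 + 2) = 8*3 = 24)
b = -8253 (b = -141 - 8112 = -8253)
b/J(-76 - G, -70) = -8253/24 = -8253*1/24 = -2751/8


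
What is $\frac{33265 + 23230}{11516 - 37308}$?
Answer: $- \frac{56495}{25792} \approx -2.1904$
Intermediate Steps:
$\frac{33265 + 23230}{11516 - 37308} = \frac{56495}{-25792} = 56495 \left(- \frac{1}{25792}\right) = - \frac{56495}{25792}$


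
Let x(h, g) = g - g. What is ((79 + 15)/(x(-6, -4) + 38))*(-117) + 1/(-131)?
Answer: -720388/2489 ≈ -289.43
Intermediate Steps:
x(h, g) = 0
((79 + 15)/(x(-6, -4) + 38))*(-117) + 1/(-131) = ((79 + 15)/(0 + 38))*(-117) + 1/(-131) = (94/38)*(-117) - 1/131 = (94*(1/38))*(-117) - 1/131 = (47/19)*(-117) - 1/131 = -5499/19 - 1/131 = -720388/2489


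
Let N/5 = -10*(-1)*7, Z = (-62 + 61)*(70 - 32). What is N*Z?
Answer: -13300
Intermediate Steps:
Z = -38 (Z = -1*38 = -38)
N = 350 (N = 5*(-10*(-1)*7) = 5*(10*7) = 5*70 = 350)
N*Z = 350*(-38) = -13300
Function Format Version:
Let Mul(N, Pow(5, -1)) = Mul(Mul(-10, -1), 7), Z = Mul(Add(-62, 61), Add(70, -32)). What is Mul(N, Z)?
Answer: -13300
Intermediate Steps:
Z = -38 (Z = Mul(-1, 38) = -38)
N = 350 (N = Mul(5, Mul(Mul(-10, -1), 7)) = Mul(5, Mul(10, 7)) = Mul(5, 70) = 350)
Mul(N, Z) = Mul(350, -38) = -13300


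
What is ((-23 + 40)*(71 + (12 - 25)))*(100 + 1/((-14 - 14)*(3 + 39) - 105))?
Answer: 126305614/1281 ≈ 98599.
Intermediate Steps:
((-23 + 40)*(71 + (12 - 25)))*(100 + 1/((-14 - 14)*(3 + 39) - 105)) = (17*(71 - 13))*(100 + 1/(-28*42 - 105)) = (17*58)*(100 + 1/(-1176 - 105)) = 986*(100 + 1/(-1281)) = 986*(100 - 1/1281) = 986*(128099/1281) = 126305614/1281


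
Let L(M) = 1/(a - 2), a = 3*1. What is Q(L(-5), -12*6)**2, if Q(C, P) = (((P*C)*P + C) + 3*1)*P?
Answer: 139529143296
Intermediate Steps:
a = 3
L(M) = 1 (L(M) = 1/(3 - 2) = 1/1 = 1)
Q(C, P) = P*(3 + C + C*P**2) (Q(C, P) = (((C*P)*P + C) + 3)*P = ((C*P**2 + C) + 3)*P = ((C + C*P**2) + 3)*P = (3 + C + C*P**2)*P = P*(3 + C + C*P**2))
Q(L(-5), -12*6)**2 = ((-12*6)*(3 + 1 + 1*(-12*6)**2))**2 = (-72*(3 + 1 + 1*(-72)**2))**2 = (-72*(3 + 1 + 1*5184))**2 = (-72*(3 + 1 + 5184))**2 = (-72*5188)**2 = (-373536)**2 = 139529143296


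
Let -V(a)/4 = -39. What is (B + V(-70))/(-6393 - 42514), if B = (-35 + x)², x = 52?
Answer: -445/48907 ≈ -0.0090989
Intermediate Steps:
V(a) = 156 (V(a) = -4*(-39) = 156)
B = 289 (B = (-35 + 52)² = 17² = 289)
(B + V(-70))/(-6393 - 42514) = (289 + 156)/(-6393 - 42514) = 445/(-48907) = 445*(-1/48907) = -445/48907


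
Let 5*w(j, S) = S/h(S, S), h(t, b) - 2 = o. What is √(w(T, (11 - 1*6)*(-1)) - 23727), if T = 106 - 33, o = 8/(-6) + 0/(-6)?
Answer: 3*I*√10546/2 ≈ 154.04*I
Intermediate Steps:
o = -4/3 (o = 8*(-⅙) + 0*(-⅙) = -4/3 + 0 = -4/3 ≈ -1.3333)
h(t, b) = ⅔ (h(t, b) = 2 - 4/3 = ⅔)
T = 73
w(j, S) = 3*S/10 (w(j, S) = (S/(⅔))/5 = (S*(3/2))/5 = (3*S/2)/5 = 3*S/10)
√(w(T, (11 - 1*6)*(-1)) - 23727) = √(3*((11 - 1*6)*(-1))/10 - 23727) = √(3*((11 - 6)*(-1))/10 - 23727) = √(3*(5*(-1))/10 - 23727) = √((3/10)*(-5) - 23727) = √(-3/2 - 23727) = √(-47457/2) = 3*I*√10546/2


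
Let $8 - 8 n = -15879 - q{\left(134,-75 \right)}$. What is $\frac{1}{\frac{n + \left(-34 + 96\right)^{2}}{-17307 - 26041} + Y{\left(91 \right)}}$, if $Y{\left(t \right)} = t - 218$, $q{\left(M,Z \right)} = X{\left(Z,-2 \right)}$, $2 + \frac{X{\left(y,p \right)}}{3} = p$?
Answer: $- \frac{346784}{44088195} \approx -0.0078657$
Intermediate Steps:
$X{\left(y,p \right)} = -6 + 3 p$
$q{\left(M,Z \right)} = -12$ ($q{\left(M,Z \right)} = -6 + 3 \left(-2\right) = -6 - 6 = -12$)
$n = \frac{15875}{8}$ ($n = 1 - \frac{-15879 - -12}{8} = 1 - \frac{-15879 + 12}{8} = 1 - - \frac{15867}{8} = 1 + \frac{15867}{8} = \frac{15875}{8} \approx 1984.4$)
$Y{\left(t \right)} = -218 + t$
$\frac{1}{\frac{n + \left(-34 + 96\right)^{2}}{-17307 - 26041} + Y{\left(91 \right)}} = \frac{1}{\frac{\frac{15875}{8} + \left(-34 + 96\right)^{2}}{-17307 - 26041} + \left(-218 + 91\right)} = \frac{1}{\frac{\frac{15875}{8} + 62^{2}}{-43348} - 127} = \frac{1}{\left(\frac{15875}{8} + 3844\right) \left(- \frac{1}{43348}\right) - 127} = \frac{1}{\frac{46627}{8} \left(- \frac{1}{43348}\right) - 127} = \frac{1}{- \frac{46627}{346784} - 127} = \frac{1}{- \frac{44088195}{346784}} = - \frac{346784}{44088195}$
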